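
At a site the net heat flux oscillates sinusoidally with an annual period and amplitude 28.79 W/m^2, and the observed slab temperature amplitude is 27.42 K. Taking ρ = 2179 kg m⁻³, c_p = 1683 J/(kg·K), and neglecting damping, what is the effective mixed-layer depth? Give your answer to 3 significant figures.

1.44 m

ω = 2π / 3.15×10^7 s = 1.99×10^-7 s⁻¹.
Required C = F₀ / (A ω) = 28.79 / (27.42 × 1.99×10^-7) = 5.27×10^6 J/(m²·K).
D = C / (ρ c_p) = 5.27×10^6 / (2179 × 1683) = 1.44 m.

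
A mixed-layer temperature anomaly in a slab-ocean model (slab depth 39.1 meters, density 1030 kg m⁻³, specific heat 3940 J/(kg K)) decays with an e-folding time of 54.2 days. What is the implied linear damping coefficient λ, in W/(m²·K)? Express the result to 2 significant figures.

Areal heat capacity C = ρ c_p D = 1030 × 3940 × 39.1 = 1.59×10^8 J/(m^2 K).
τ = 54.2 days = 4.68×10^6 s.
λ = C / τ = 1.59×10^8 / 4.68×10^6 = 33.9 W/(m²·K).

34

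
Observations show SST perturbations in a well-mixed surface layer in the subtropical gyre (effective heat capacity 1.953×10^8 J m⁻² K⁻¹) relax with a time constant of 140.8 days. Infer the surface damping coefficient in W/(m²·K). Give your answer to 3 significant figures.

Areal heat capacity C = 1.953×10^8 J m⁻² K⁻¹ (given).
τ = 140.8 days = 1.22×10^7 s.
λ = C / τ = 1.95×10^8 / 1.22×10^7 = 16.1 W/(m²·K).

16.1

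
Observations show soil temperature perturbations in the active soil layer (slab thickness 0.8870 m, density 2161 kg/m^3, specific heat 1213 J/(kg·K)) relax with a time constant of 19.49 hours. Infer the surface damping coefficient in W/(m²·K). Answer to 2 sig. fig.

33

Areal heat capacity C = ρ c_p D = 2161 × 1213 × 0.8870 = 2.33×10^6 J/(m²·K).
τ = 19.49 hours = 70200 s.
λ = C / τ = 2.33×10^6 / 70200 = 33.1 W/(m²·K).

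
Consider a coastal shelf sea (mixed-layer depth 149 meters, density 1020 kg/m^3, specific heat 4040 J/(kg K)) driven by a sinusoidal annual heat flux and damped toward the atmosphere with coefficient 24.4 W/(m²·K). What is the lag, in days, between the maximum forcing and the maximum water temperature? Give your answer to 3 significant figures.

Areal heat capacity C = ρ c_p D = 1020 × 4040 × 149 = 6.14×10^8 J/(m^2 K).
ω = 2π / 3.15×10^7 s = 1.99×10^-7 s⁻¹.
Phase lag φ = arctan(Cω/λ) = arctan(122/24.4) = 1.37 rad.
Time lag = φ / ω = 1.37 / 1.99×10^-7 = 6.90×10^6 s = 79.8 days.

79.8 days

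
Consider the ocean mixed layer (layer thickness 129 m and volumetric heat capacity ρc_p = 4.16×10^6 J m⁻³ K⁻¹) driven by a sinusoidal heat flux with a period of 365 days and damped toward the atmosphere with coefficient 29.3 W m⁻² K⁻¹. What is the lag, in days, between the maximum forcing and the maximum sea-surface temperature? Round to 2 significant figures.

76 days

Areal heat capacity C = ρc_p × D = 4.16×10^6 × 129 = 5.37×10^8 J/(m²·K).
ω = 2π / 3.15×10^7 s = 1.99×10^-7 s⁻¹.
Phase lag φ = arctan(Cω/λ) = arctan(107/29.3) = 1.30 rad.
Time lag = φ / ω = 1.30 / 1.99×10^-7 = 6.54×10^6 s = 75.7 days.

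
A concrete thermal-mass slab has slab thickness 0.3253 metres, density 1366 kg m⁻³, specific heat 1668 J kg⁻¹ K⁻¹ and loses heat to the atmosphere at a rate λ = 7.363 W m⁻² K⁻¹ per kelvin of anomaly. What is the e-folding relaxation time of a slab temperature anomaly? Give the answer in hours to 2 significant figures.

28 hours

Areal heat capacity C = ρ c_p D = 1366 × 1668 × 0.3253 = 7.41×10^5 J/(m²·K).
Relaxation time τ = C / λ = 7.41×10^5 / 7.363 = 1.01×10^5 s.
In hours: 1.01×10^5 s / (3600 s/hour) = 28.0 hours.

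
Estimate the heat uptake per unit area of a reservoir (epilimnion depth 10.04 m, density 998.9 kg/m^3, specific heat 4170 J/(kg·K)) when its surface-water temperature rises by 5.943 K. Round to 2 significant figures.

2.5×10^8

Areal heat capacity C = ρ c_p D = 998.9 × 4170 × 10.04 = 4.18×10^7 J/(m^2 K).
ΔQ = C ΔT = 4.18×10^7 × 5.943 = 2.49×10^8 J/m².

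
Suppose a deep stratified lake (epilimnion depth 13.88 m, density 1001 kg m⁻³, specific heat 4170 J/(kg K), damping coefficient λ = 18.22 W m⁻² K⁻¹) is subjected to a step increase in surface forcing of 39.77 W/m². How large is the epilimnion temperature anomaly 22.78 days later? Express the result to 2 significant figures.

1.0 K

Areal heat capacity C = ρ c_p D = 1001 × 4170 × 13.88 = 5.79×10^7 J/(m^2 K).
τ = C / λ = 5.79×10^7 / 18.22 = 3.18×10^6 s.
Equilibrium anomaly ΔT_eq = F / λ = 39.77 / 18.22 = 2.18 K.
t = 22.78 days = 1.97×10^6 s, so t/τ = 0.619.
ΔT(t) = ΔT_eq (1 − e^(−t/τ)) = 2.18 × (1 − e^−0.619) = 1.01 K.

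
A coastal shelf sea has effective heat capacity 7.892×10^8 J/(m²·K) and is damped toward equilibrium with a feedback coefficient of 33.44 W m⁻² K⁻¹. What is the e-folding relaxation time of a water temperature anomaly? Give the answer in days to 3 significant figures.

273 days

Areal heat capacity C = 7.892×10^8 J/(m²·K) (given).
Relaxation time τ = C / λ = 7.89×10^8 / 33.44 = 2.36×10^7 s.
In days: 2.36×10^7 s / (86400 s/day) = 273 days.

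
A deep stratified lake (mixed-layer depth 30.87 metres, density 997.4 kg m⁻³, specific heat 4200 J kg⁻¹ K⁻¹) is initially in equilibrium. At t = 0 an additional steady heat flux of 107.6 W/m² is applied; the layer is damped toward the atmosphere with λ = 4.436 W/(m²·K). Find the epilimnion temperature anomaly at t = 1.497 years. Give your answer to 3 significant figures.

19.5 K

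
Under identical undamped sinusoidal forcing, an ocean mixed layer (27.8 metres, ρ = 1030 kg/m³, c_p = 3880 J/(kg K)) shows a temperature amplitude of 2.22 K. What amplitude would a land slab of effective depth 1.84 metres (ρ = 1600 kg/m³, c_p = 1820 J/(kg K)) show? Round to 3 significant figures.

C_ocean = 1.11×10^8 J/(m²·K); C_land = 5.36×10^6 J/(m²·K).
A ∝ 1/C ⇒ A_land = A_ocean × C_ocean/C_land = 2.22 × 20.7 = 46.0 K.

46.0 K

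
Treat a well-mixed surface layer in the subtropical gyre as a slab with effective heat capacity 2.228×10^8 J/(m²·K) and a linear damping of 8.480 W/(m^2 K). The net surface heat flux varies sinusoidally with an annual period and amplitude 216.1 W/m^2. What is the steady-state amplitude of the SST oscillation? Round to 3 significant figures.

4.78 K

Areal heat capacity C = 2.228×10^8 J/(m²·K) (given).
Angular frequency ω = 2π / T = 2π / 3.15×10^7 s = 1.99×10^-7 s⁻¹.
√((Cω)² + λ²) = √((44.4)² + 8.480²) = 45.2 W/(m²·K).
Amplitude A = F₀ / √((Cω)²+λ²) = 216.1 / 45.2 = 4.78 K.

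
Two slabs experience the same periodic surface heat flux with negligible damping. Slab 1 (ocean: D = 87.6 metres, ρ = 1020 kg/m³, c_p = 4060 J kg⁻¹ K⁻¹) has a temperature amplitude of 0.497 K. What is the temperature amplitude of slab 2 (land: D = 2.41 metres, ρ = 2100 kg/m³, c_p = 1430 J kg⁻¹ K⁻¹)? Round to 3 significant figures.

C_ocean = 3.63×10^8 J/(m²·K); C_land = 7.24×10^6 J/(m²·K).
A ∝ 1/C ⇒ A_land = A_ocean × C_ocean/C_land = 0.497 × 50.1 = 24.9 K.

24.9 K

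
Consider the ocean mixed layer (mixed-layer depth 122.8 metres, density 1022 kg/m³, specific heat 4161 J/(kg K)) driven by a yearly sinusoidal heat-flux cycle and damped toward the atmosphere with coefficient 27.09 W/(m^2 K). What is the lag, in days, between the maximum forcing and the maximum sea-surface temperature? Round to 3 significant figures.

76.5 days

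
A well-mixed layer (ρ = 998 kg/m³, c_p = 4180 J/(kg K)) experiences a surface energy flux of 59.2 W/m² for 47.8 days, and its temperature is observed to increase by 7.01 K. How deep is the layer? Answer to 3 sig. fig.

Heat input Q = F Δt = 59.2 × 4.13×10^6 s = 2.44×10^8 J/m².
Required areal heat capacity C = Q / ΔT = 3.49×10^7 J/(m²·K).
Depth D = C / (ρ c_p) = 3.49×10^7 / (998 × 4180) = 8.36 m.

8.36 m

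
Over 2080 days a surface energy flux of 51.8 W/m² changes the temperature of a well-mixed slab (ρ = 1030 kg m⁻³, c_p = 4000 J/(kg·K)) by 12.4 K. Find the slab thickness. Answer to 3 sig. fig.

Heat input Q = F Δt = 51.8 × 1.80×10^8 s = 9.31×10^9 J/m².
Required areal heat capacity C = Q / ΔT = 7.51×10^8 J/(m²·K).
Depth D = C / (ρ c_p) = 7.51×10^8 / (1030 × 4000) = 182 m.

182 m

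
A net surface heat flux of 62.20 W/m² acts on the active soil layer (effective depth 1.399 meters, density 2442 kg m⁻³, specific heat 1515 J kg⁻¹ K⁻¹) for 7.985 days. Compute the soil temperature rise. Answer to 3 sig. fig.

8.29 K

Areal heat capacity C = ρ c_p D = 2442 × 1515 × 1.399 = 5.18×10^6 J/(m^2 K).
Net heat input Q = F Δt = 62.20 × (7.985 days × 86400 s/day) = 4.29×10^7 J/m².
ΔT = Q / C = 4.29×10^7 / 5.18×10^6 = 8.29 K.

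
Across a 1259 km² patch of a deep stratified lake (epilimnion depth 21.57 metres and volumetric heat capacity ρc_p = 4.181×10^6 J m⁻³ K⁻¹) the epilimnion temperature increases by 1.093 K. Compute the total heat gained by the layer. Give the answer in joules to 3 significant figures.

1.24×10^17 J

Areal heat capacity C = ρc_p × D = 4.181×10^6 × 21.57 = 9.02×10^7 J m⁻² K⁻¹.
Heat per unit area: q = C ΔT = 9.02×10^7 × 1.093 = 9.86×10^7 J/m².
Total heat: Q = q × A = 9.86×10^7 × (1259 × 10⁶ m²) = 1.24×10^17 J.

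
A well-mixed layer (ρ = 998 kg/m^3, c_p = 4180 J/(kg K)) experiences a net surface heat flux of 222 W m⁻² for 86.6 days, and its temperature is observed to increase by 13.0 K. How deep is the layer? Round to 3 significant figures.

30.6 m

Heat input Q = F Δt = 222 × 7.48×10^6 s = 1.66×10^9 J/m².
Required areal heat capacity C = Q / ΔT = 1.28×10^8 J/(m²·K).
Depth D = C / (ρ c_p) = 1.28×10^8 / (998 × 4180) = 30.6 m.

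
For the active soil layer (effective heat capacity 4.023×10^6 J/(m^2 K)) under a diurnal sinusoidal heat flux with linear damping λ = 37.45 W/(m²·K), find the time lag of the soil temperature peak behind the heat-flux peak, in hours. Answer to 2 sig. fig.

Areal heat capacity C = 4.023×10^6 J/(m^2 K) (given).
ω = 2π / 86400 s = 7.27×10^-5 s⁻¹.
Phase lag φ = arctan(Cω/λ) = arctan(293/37.45) = 1.44 rad.
Time lag = φ / ω = 1.44 / 7.27×10^-5 = 19800 s = 5.51 hours.

5.5 hours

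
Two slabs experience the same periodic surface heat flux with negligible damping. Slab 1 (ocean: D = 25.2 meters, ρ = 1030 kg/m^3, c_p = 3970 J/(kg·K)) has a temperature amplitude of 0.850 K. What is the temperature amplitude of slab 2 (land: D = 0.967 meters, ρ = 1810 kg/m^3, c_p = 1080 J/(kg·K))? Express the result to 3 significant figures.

46.3 K

C_ocean = 1.03×10^8 J/(m²·K); C_land = 1.89×10^6 J/(m²·K).
A ∝ 1/C ⇒ A_land = A_ocean × C_ocean/C_land = 0.850 × 54.5 = 46.3 K.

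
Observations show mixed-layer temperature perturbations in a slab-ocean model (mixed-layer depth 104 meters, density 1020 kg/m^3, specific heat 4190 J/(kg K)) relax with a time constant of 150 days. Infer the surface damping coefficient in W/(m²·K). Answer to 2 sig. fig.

Areal heat capacity C = ρ c_p D = 1020 × 4190 × 104 = 4.44×10^8 J/(m^2 K).
τ = 150 days = 1.30×10^7 s.
λ = C / τ = 4.44×10^8 / 1.30×10^7 = 34.3 W/(m²·K).

34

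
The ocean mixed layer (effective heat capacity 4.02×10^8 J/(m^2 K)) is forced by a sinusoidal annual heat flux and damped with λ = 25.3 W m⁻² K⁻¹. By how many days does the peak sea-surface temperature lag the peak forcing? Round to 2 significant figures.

73 days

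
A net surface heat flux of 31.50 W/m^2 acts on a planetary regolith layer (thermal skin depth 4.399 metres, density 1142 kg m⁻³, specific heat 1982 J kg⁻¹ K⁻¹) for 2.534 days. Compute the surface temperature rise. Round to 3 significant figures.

Areal heat capacity C = ρ c_p D = 1142 × 1982 × 4.399 = 9.96×10^6 J/(m²·K).
Net heat input Q = F Δt = 31.50 × (2.534 days × 86400 s/day) = 6.90×10^6 J/m².
ΔT = Q / C = 6.90×10^6 / 9.96×10^6 = 0.693 K.

0.693 K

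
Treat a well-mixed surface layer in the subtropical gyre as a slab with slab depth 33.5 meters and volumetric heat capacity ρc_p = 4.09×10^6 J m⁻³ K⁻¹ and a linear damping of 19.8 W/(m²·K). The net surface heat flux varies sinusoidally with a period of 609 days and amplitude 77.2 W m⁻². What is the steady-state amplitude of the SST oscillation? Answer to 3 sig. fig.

3.01 K

Areal heat capacity C = ρc_p × D = 4.09×10^6 × 33.5 = 1.37×10^8 J/(m²·K).
Angular frequency ω = 2π / T = 2π / 5.26×10^7 s = 1.19×10^-7 s⁻¹.
√((Cω)² + λ²) = √((16.4)² + 19.8²) = 25.7 W/(m²·K).
Amplitude A = F₀ / √((Cω)²+λ²) = 77.2 / 25.7 = 3.01 K.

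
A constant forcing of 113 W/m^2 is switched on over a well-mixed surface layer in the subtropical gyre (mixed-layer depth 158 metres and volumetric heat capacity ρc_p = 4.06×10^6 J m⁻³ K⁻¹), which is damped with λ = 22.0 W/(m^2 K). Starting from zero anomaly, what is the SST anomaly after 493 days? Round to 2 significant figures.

Areal heat capacity C = ρc_p × D = 4.06×10^6 × 158 = 6.41×10^8 J/(m²·K).
τ = C / λ = 6.41×10^8 / 22.0 = 2.92×10^7 s.
Equilibrium anomaly ΔT_eq = F / λ = 113 / 22.0 = 5.14 K.
t = 493 days = 4.26×10^7 s, so t/τ = 1.46.
ΔT(t) = ΔT_eq (1 − e^(−t/τ)) = 5.14 × (1 − e^−1.46) = 3.94 K.

3.9 K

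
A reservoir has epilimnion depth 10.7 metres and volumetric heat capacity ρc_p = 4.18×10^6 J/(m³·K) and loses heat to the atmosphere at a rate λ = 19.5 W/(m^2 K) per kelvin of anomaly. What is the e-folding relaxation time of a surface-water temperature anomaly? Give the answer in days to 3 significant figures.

Areal heat capacity C = ρc_p × D = 4.18×10^6 × 10.7 = 4.47×10^7 J m⁻² K⁻¹.
Relaxation time τ = C / λ = 4.47×10^7 / 19.5 = 2.29×10^6 s.
In days: 2.29×10^6 s / (86400 s/day) = 26.5 days.

26.5 days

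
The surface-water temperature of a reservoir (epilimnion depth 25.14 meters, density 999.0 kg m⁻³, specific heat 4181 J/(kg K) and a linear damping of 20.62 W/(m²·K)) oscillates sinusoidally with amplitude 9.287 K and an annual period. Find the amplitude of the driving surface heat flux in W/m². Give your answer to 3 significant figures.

273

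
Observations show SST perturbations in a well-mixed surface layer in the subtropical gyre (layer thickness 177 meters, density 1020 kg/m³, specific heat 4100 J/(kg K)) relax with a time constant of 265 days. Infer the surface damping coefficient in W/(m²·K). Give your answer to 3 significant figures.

Areal heat capacity C = ρ c_p D = 1020 × 4100 × 177 = 7.40×10^8 J m⁻² K⁻¹.
τ = 265 days = 2.29×10^7 s.
λ = C / τ = 7.40×10^8 / 2.29×10^7 = 32.3 W/(m²·K).

32.3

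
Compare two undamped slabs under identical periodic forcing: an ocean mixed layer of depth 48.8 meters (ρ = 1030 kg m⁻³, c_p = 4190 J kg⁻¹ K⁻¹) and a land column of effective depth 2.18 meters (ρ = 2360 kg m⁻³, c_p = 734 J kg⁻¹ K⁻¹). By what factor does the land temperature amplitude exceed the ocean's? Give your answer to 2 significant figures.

C_ocean = 1030 × 4190 × 48.8 = 2.11×10^8 J/(m²·K).
C_land = 2360 × 734 × 2.18 = 3.78×10^6 J/(m²·K).
Undamped amplitude ∝ 1/C, so A_land/A_ocean = C_ocean/C_land = 55.8.

56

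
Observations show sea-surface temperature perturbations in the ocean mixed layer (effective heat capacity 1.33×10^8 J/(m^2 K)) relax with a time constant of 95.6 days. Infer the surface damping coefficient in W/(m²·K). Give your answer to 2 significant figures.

16

Areal heat capacity C = 1.33×10^8 J/(m^2 K) (given).
τ = 95.6 days = 8.26×10^6 s.
λ = C / τ = 1.33×10^8 / 8.26×10^6 = 16.1 W/(m²·K).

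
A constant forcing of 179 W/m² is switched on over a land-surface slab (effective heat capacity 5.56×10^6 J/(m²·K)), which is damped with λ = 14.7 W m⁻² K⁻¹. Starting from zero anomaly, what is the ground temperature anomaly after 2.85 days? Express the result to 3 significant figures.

5.83 K

Areal heat capacity C = 5.56×10^6 J/(m²·K) (given).
τ = C / λ = 5.56×10^6 / 14.7 = 3.78×10^5 s.
Equilibrium anomaly ΔT_eq = F / λ = 179 / 14.7 = 12.2 K.
t = 2.85 days = 2.46×10^5 s, so t/τ = 0.651.
ΔT(t) = ΔT_eq (1 − e^(−t/τ)) = 12.2 × (1 − e^−0.651) = 5.83 K.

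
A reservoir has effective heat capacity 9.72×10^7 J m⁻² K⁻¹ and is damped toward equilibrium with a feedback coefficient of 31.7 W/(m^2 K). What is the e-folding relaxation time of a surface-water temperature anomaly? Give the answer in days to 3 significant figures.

35.5 days

Areal heat capacity C = 9.72×10^7 J m⁻² K⁻¹ (given).
Relaxation time τ = C / λ = 9.72×10^7 / 31.7 = 3.07×10^6 s.
In days: 3.07×10^6 s / (86400 s/day) = 35.5 days.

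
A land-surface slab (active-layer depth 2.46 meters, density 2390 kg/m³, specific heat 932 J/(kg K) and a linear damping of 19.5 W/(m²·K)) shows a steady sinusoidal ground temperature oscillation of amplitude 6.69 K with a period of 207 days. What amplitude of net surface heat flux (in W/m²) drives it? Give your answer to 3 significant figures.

131

Areal heat capacity C = ρ c_p D = 2390 × 932 × 2.46 = 5.48×10^6 J/(m²·K).
ω = 2π / 1.79×10^7 s = 3.51×10^-7 s⁻¹.
√((Cω)² + λ²) = √((1.93)² + 19.5²) = 19.6 W/(m²·K).
F₀ = A × √((Cω)²+λ²) = 6.69 × 19.6 = 131 W/m².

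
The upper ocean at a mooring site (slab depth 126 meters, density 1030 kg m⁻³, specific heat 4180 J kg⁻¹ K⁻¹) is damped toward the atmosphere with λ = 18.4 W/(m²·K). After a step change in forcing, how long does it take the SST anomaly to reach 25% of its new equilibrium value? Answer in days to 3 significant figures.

98.2 days

Areal heat capacity C = ρ c_p D = 1030 × 4180 × 126 = 5.42×10^8 J m⁻² K⁻¹.
τ = C / λ = 5.42×10^8 / 18.4 = 2.95×10^7 s.
Fraction reached: 1 − e^(−t/τ) = 0.25 ⇒ t = −τ ln(1 − 0.25) = τ × 0.288.
t = 8.48×10^6 s = 98.2 days.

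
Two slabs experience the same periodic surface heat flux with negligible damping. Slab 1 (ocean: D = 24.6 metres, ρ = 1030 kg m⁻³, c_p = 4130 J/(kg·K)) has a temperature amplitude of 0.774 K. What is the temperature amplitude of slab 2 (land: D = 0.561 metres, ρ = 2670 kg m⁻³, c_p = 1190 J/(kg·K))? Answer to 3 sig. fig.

45.4 K

C_ocean = 1.05×10^8 J/(m²·K); C_land = 1.78×10^6 J/(m²·K).
A ∝ 1/C ⇒ A_land = A_ocean × C_ocean/C_land = 0.774 × 58.7 = 45.4 K.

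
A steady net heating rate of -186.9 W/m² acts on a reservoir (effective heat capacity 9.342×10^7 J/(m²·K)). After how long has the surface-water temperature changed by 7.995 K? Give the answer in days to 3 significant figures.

46.3 days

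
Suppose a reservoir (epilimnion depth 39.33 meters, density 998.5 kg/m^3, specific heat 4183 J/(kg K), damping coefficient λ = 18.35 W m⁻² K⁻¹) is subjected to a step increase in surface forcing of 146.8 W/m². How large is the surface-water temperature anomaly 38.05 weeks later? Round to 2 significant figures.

7.4 K

Areal heat capacity C = ρ c_p D = 998.5 × 4183 × 39.33 = 1.64×10^8 J/(m^2 K).
τ = C / λ = 1.64×10^8 / 18.35 = 8.95×10^6 s.
Equilibrium anomaly ΔT_eq = F / λ = 146.8 / 18.35 = 8.00 K.
t = 38.05 weeks = 2.30×10^7 s, so t/τ = 2.57.
ΔT(t) = ΔT_eq (1 − e^(−t/τ)) = 8.00 × (1 − e^−2.57) = 7.39 K.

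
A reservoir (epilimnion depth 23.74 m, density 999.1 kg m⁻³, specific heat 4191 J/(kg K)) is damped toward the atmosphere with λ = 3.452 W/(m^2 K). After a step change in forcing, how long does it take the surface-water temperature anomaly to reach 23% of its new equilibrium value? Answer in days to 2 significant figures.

Areal heat capacity C = ρ c_p D = 999.1 × 4191 × 23.74 = 9.94×10^7 J m⁻² K⁻¹.
τ = C / λ = 9.94×10^7 / 3.452 = 2.88×10^7 s.
Fraction reached: 1 − e^(−t/τ) = 0.23 ⇒ t = −τ ln(1 − 0.23) = τ × 0.261.
t = 7.53×10^6 s = 87.1 days.

87 days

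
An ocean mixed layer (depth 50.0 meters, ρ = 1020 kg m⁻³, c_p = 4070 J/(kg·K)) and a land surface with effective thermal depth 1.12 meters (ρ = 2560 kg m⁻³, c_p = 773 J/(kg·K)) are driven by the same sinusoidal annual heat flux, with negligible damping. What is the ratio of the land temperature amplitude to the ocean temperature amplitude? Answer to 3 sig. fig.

C_ocean = 1020 × 4070 × 50.0 = 2.08×10^8 J/(m²·K).
C_land = 2560 × 773 × 1.12 = 2.22×10^6 J/(m²·K).
Undamped amplitude ∝ 1/C, so A_land/A_ocean = C_ocean/C_land = 93.7.

93.7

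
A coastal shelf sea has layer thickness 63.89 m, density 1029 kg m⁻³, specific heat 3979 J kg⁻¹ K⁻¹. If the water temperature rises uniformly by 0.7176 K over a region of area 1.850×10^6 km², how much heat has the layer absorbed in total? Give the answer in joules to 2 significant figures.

3.5×10^20 J

Areal heat capacity C = ρ c_p D = 1029 × 3979 × 63.89 = 2.62×10^8 J m⁻² K⁻¹.
Heat per unit area: q = C ΔT = 2.62×10^8 × 0.7176 = 1.88×10^8 J/m².
Total heat: Q = q × A = 1.88×10^8 × (1.850×10^6 × 10⁶ m²) = 3.47×10^20 J.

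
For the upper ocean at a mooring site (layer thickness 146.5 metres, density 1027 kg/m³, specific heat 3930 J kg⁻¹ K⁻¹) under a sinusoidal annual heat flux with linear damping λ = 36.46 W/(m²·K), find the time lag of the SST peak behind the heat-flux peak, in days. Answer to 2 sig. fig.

74 days

Areal heat capacity C = ρ c_p D = 1027 × 3930 × 146.5 = 5.91×10^8 J m⁻² K⁻¹.
ω = 2π / 3.15×10^7 s = 1.99×10^-7 s⁻¹.
Phase lag φ = arctan(Cω/λ) = arctan(118/36.46) = 1.27 rad.
Time lag = φ / ω = 1.27 / 1.99×10^-7 = 6.38×10^6 s = 73.8 days.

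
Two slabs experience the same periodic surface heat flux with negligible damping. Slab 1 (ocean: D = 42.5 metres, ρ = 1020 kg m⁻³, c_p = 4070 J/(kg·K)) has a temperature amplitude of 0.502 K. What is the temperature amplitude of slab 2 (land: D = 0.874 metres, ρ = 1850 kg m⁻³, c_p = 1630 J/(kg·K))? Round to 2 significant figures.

C_ocean = 1.76×10^8 J/(m²·K); C_land = 2.64×10^6 J/(m²·K).
A ∝ 1/C ⇒ A_land = A_ocean × C_ocean/C_land = 0.502 × 66.9 = 33.6 K.

34 K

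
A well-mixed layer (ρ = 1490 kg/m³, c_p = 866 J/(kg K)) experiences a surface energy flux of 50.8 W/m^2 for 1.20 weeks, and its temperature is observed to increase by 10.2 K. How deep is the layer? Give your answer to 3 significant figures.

2.80 m

Heat input Q = F Δt = 50.8 × 7.26×10^5 s = 3.69×10^7 J/m².
Required areal heat capacity C = Q / ΔT = 3.61×10^6 J/(m²·K).
Depth D = C / (ρ c_p) = 3.61×10^6 / (1490 × 866) = 2.80 m.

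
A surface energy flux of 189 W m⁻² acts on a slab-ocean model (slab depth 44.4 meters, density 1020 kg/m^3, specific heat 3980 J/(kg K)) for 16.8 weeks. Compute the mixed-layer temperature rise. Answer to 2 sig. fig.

11 K

Areal heat capacity C = ρ c_p D = 1020 × 3980 × 44.4 = 1.80×10^8 J m⁻² K⁻¹.
Net heat input Q = F Δt = 189 × (16.8 weeks × 6.048×10^5 s/week) = 1.92×10^9 J/m².
ΔT = Q / C = 1.92×10^9 / 1.80×10^8 = 10.7 K.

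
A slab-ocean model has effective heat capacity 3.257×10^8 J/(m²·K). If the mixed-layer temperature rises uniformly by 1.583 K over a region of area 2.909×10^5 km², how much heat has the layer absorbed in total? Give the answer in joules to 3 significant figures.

1.50×10^20 J

Areal heat capacity C = 3.257×10^8 J/(m²·K) (given).
Heat per unit area: q = C ΔT = 3.26×10^8 × 1.583 = 5.16×10^8 J/m².
Total heat: Q = q × A = 5.16×10^8 × (2.909×10^5 × 10⁶ m²) = 1.50×10^20 J.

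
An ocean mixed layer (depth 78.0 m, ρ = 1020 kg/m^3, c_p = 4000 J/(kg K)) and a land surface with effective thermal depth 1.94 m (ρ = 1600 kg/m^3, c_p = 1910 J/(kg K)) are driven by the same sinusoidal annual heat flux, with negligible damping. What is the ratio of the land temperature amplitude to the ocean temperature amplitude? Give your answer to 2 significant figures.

54

C_ocean = 1020 × 4000 × 78.0 = 3.18×10^8 J/(m²·K).
C_land = 1600 × 1910 × 1.94 = 5.93×10^6 J/(m²·K).
Undamped amplitude ∝ 1/C, so A_land/A_ocean = C_ocean/C_land = 53.7.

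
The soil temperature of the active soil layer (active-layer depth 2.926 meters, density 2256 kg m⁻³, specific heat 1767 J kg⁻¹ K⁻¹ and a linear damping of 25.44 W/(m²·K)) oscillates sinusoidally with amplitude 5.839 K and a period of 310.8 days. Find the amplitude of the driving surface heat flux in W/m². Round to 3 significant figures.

149

Areal heat capacity C = ρ c_p D = 2256 × 1767 × 2.926 = 1.17×10^7 J/(m^2 K).
ω = 2π / 2.69×10^7 s = 2.34×10^-7 s⁻¹.
√((Cω)² + λ²) = √((2.73)² + 25.44²) = 25.6 W/(m²·K).
F₀ = A × √((Cω)²+λ²) = 5.839 × 25.6 = 149 W/m².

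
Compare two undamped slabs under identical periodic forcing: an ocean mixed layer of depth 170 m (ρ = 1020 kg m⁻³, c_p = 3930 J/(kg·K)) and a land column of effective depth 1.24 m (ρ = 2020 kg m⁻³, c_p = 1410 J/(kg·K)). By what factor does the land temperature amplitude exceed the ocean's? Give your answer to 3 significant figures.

193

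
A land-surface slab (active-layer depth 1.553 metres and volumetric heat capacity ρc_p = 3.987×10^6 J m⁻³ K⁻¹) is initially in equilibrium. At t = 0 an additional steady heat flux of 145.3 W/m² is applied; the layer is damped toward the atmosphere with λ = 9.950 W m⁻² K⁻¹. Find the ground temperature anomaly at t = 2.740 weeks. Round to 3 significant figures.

13.6 K

Areal heat capacity C = ρc_p × D = 3.987×10^6 × 1.553 = 6.19×10^6 J/(m²·K).
τ = C / λ = 6.19×10^6 / 9.950 = 6.22×10^5 s.
Equilibrium anomaly ΔT_eq = F / λ = 145.3 / 9.950 = 14.6 K.
t = 2.740 weeks = 1.66×10^6 s, so t/τ = 2.66.
ΔT(t) = ΔT_eq (1 − e^(−t/τ)) = 14.6 × (1 − e^−2.66) = 13.6 K.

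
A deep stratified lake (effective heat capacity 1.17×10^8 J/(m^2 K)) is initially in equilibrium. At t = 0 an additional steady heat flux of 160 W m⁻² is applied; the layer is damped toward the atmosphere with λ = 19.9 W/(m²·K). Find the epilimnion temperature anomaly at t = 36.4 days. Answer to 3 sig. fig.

3.33 K

Areal heat capacity C = 1.17×10^8 J/(m^2 K) (given).
τ = C / λ = 1.17×10^8 / 19.9 = 5.88×10^6 s.
Equilibrium anomaly ΔT_eq = F / λ = 160 / 19.9 = 8.04 K.
t = 36.4 days = 3.14×10^6 s, so t/τ = 0.535.
ΔT(t) = ΔT_eq (1 − e^(−t/τ)) = 8.04 × (1 − e^−0.535) = 3.33 K.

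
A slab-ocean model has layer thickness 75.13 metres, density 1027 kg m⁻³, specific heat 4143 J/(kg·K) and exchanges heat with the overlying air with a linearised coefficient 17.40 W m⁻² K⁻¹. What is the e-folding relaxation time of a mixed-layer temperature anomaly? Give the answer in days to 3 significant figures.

Areal heat capacity C = ρ c_p D = 1027 × 4143 × 75.13 = 3.20×10^8 J m⁻² K⁻¹.
Relaxation time τ = C / λ = 3.20×10^8 / 17.40 = 1.84×10^7 s.
In days: 1.84×10^7 s / (86400 s/day) = 213 days.

213 days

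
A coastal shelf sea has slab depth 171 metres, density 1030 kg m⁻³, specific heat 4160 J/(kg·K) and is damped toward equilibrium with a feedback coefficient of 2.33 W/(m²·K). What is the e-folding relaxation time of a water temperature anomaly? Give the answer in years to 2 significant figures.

10 years

Areal heat capacity C = ρ c_p D = 1030 × 4160 × 171 = 7.33×10^8 J m⁻² K⁻¹.
Relaxation time τ = C / λ = 7.33×10^8 / 2.33 = 3.14×10^8 s.
In years: 3.14×10^8 s / (3.156×10^7 s/year) = 9.96 years.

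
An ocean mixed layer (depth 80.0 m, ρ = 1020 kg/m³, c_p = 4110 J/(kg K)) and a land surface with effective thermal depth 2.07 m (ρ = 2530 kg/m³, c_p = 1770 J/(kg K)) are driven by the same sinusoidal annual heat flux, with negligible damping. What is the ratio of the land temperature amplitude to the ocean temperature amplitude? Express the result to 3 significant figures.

C_ocean = 1020 × 4110 × 80.0 = 3.35×10^8 J/(m²·K).
C_land = 2530 × 1770 × 2.07 = 9.27×10^6 J/(m²·K).
Undamped amplitude ∝ 1/C, so A_land/A_ocean = C_ocean/C_land = 36.2.

36.2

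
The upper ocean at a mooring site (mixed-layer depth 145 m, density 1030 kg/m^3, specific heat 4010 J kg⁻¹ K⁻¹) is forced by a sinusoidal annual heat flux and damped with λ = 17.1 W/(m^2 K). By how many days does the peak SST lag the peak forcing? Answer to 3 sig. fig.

83.0 days

Areal heat capacity C = ρ c_p D = 1030 × 4010 × 145 = 5.99×10^8 J/(m²·K).
ω = 2π / 3.15×10^7 s = 1.99×10^-7 s⁻¹.
Phase lag φ = arctan(Cω/λ) = arctan(119/17.1) = 1.43 rad.
Time lag = φ / ω = 1.43 / 1.99×10^-7 = 7.17×10^6 s = 83.0 days.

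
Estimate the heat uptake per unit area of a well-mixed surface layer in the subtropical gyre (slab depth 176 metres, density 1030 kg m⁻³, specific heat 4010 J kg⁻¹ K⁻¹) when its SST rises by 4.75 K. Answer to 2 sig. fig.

3.5×10^9

Areal heat capacity C = ρ c_p D = 1030 × 4010 × 176 = 7.27×10^8 J m⁻² K⁻¹.
ΔQ = C ΔT = 7.27×10^8 × 4.75 = 3.45×10^9 J/m².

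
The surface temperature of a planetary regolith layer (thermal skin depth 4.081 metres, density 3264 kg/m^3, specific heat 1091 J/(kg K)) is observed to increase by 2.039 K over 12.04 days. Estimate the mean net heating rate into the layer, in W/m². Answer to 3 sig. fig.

28.5

Areal heat capacity C = ρ c_p D = 3264 × 1091 × 4.081 = 1.45×10^7 J m⁻² K⁻¹.
Required heat per unit area: Q = C ΔT = 1.45×10^7 × 2.039 = 2.96×10^7 J/m².
Flux F = Q / Δt = 2.96×10^7 / 1.04×10^6 s = 28.5 W/m².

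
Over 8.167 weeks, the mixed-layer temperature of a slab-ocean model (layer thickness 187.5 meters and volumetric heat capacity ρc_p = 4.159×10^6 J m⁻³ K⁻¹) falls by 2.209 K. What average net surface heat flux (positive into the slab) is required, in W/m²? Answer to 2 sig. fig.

Areal heat capacity C = ρc_p × D = 4.159×10^6 × 187.5 = 7.80×10^8 J/(m²·K).
Required heat per unit area: Q = C ΔT = 7.80×10^8 × -2.209 = -1.72×10^9 J/m².
Flux F = Q / Δt = -1.72×10^9 / 4.94×10^6 s = -349 W/m².

-350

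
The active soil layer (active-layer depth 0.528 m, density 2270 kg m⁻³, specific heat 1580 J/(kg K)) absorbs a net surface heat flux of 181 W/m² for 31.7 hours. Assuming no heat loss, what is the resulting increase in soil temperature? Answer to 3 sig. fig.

Areal heat capacity C = ρ c_p D = 2270 × 1580 × 0.528 = 1.89×10^6 J/(m²·K).
Net heat input Q = F Δt = 181 × (31.7 hours × 3600 s/hour) = 2.07×10^7 J/m².
ΔT = Q / C = 2.07×10^7 / 1.89×10^6 = 10.9 K.

10.9 K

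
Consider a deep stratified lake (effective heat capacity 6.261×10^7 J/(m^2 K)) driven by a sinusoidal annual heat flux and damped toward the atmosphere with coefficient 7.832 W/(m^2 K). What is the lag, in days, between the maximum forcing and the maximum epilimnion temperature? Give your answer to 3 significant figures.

Areal heat capacity C = 6.261×10^7 J/(m^2 K) (given).
ω = 2π / 3.15×10^7 s = 1.99×10^-7 s⁻¹.
Phase lag φ = arctan(Cω/λ) = arctan(12.5/7.832) = 1.01 rad.
Time lag = φ / ω = 1.01 / 1.99×10^-7 = 5.07×10^6 s = 58.7 days.

58.7 days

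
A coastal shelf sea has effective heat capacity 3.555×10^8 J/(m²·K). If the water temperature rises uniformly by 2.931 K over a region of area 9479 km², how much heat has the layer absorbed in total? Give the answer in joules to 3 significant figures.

9.88×10^18 J

Areal heat capacity C = 3.555×10^8 J/(m²·K) (given).
Heat per unit area: q = C ΔT = 3.56×10^8 × 2.931 = 1.04×10^9 J/m².
Total heat: Q = q × A = 1.04×10^9 × (9479 × 10⁶ m²) = 9.88×10^18 J.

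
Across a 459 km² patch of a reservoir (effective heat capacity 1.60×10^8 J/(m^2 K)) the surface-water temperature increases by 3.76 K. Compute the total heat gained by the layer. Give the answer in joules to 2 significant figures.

2.8×10^17 J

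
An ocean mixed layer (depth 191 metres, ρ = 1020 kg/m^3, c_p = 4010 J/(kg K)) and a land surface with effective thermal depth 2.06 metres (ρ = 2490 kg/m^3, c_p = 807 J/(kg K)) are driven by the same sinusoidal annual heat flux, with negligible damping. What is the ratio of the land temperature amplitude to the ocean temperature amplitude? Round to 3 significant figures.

C_ocean = 1020 × 4010 × 191 = 7.81×10^8 J/(m²·K).
C_land = 2490 × 807 × 2.06 = 4.14×10^6 J/(m²·K).
Undamped amplitude ∝ 1/C, so A_land/A_ocean = C_ocean/C_land = 189.

189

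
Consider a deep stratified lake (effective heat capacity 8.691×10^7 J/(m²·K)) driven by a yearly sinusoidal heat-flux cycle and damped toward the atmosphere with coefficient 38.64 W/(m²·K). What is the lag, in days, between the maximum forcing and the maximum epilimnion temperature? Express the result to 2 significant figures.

24 days

Areal heat capacity C = 8.691×10^7 J/(m²·K) (given).
ω = 2π / 3.15×10^7 s = 1.99×10^-7 s⁻¹.
Phase lag φ = arctan(Cω/λ) = arctan(17.3/38.64) = 0.421 rad.
Time lag = φ / ω = 0.421 / 1.99×10^-7 = 2.11×10^6 s = 24.5 days.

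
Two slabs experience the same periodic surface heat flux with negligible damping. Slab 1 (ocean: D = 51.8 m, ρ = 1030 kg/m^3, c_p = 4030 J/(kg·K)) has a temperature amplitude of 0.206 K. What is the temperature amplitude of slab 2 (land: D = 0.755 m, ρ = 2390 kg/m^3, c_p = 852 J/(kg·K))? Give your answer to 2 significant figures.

C_ocean = 2.15×10^8 J/(m²·K); C_land = 1.54×10^6 J/(m²·K).
A ∝ 1/C ⇒ A_land = A_ocean × C_ocean/C_land = 0.206 × 140 = 28.8 K.

29 K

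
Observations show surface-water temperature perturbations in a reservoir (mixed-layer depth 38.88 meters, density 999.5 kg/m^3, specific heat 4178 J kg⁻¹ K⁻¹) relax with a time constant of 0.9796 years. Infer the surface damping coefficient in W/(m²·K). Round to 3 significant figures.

5.25

Areal heat capacity C = ρ c_p D = 999.5 × 4178 × 38.88 = 1.62×10^8 J m⁻² K⁻¹.
τ = 0.9796 years = 3.09×10^7 s.
λ = C / τ = 1.62×10^8 / 3.09×10^7 = 5.25 W/(m²·K).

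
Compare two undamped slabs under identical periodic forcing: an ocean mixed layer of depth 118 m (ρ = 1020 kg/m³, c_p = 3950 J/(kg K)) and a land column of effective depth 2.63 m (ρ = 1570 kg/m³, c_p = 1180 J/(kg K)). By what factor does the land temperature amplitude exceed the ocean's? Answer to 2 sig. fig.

98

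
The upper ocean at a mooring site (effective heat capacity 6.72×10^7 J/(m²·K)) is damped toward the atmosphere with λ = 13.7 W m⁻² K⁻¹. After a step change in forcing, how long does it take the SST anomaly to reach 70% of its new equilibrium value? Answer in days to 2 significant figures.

Areal heat capacity C = 6.72×10^7 J/(m²·K) (given).
τ = C / λ = 6.72×10^7 / 13.7 = 4.91×10^6 s.
Fraction reached: 1 − e^(−t/τ) = 0.70 ⇒ t = −τ ln(1 − 0.70) = τ × 1.20.
t = 5.91×10^6 s = 68.4 days.

68 days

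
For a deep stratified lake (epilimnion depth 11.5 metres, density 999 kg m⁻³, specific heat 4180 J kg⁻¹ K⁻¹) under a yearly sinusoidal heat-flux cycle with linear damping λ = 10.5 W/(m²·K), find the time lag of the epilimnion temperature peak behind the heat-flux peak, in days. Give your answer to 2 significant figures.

Areal heat capacity C = ρ c_p D = 999 × 4180 × 11.5 = 4.80×10^7 J m⁻² K⁻¹.
ω = 2π / 3.15×10^7 s = 1.99×10^-7 s⁻¹.
Phase lag φ = arctan(Cω/λ) = arctan(9.57/10.5) = 0.739 rad.
Time lag = φ / ω = 0.739 / 1.99×10^-7 = 3.71×10^6 s = 42.9 days.

43 days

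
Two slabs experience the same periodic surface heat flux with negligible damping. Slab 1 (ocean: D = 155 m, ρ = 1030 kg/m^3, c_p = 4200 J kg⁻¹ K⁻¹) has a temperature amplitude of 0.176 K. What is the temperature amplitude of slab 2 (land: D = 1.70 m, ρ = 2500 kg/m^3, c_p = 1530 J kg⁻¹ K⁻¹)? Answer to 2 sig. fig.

18 K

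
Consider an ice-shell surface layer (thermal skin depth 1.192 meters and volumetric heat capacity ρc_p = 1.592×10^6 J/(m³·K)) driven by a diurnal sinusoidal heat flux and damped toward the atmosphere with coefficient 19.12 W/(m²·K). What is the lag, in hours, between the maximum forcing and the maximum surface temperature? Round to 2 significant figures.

Areal heat capacity C = ρc_p × D = 1.592×10^6 × 1.192 = 1.90×10^6 J/(m²·K).
ω = 2π / 86400 s = 7.27×10^-5 s⁻¹.
Phase lag φ = arctan(Cω/λ) = arctan(138/19.12) = 1.43 rad.
Time lag = φ / ω = 1.43 / 7.27×10^-5 = 19700 s = 5.47 hours.

5.5 hours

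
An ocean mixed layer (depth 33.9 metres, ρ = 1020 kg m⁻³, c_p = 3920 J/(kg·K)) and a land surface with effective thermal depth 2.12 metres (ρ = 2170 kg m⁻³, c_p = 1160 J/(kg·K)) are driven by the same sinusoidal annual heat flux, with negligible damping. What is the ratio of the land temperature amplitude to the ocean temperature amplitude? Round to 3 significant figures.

25.4

C_ocean = 1020 × 3920 × 33.9 = 1.36×10^8 J/(m²·K).
C_land = 2170 × 1160 × 2.12 = 5.34×10^6 J/(m²·K).
Undamped amplitude ∝ 1/C, so A_land/A_ocean = C_ocean/C_land = 25.4.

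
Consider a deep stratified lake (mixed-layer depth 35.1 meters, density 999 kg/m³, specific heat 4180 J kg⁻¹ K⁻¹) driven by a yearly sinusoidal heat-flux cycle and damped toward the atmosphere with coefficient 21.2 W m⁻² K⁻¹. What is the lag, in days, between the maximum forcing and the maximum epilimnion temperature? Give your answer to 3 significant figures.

Areal heat capacity C = ρ c_p D = 999 × 4180 × 35.1 = 1.47×10^8 J/(m²·K).
ω = 2π / 3.15×10^7 s = 1.99×10^-7 s⁻¹.
Phase lag φ = arctan(Cω/λ) = arctan(29.2/21.2) = 0.943 rad.
Time lag = φ / ω = 0.943 / 1.99×10^-7 = 4.73×10^6 s = 54.8 days.

54.8 days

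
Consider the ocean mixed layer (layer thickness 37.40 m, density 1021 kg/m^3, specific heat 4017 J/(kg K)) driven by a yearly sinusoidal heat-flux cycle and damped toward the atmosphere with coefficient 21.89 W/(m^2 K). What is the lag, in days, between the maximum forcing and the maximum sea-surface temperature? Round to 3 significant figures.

Areal heat capacity C = ρ c_p D = 1021 × 4017 × 37.40 = 1.53×10^8 J/(m^2 K).
ω = 2π / 3.15×10^7 s = 1.99×10^-7 s⁻¹.
Phase lag φ = arctan(Cω/λ) = arctan(30.6/21.89) = 0.949 rad.
Time lag = φ / ω = 0.949 / 1.99×10^-7 = 4.76×10^6 s = 55.1 days.

55.1 days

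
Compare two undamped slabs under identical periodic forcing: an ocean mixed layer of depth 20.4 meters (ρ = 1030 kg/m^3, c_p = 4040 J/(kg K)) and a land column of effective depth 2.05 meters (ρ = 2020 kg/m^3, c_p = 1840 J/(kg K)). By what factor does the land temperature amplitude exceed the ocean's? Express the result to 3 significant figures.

11.1

C_ocean = 1030 × 4040 × 20.4 = 8.49×10^7 J/(m²·K).
C_land = 2020 × 1840 × 2.05 = 7.62×10^6 J/(m²·K).
Undamped amplitude ∝ 1/C, so A_land/A_ocean = C_ocean/C_land = 11.1.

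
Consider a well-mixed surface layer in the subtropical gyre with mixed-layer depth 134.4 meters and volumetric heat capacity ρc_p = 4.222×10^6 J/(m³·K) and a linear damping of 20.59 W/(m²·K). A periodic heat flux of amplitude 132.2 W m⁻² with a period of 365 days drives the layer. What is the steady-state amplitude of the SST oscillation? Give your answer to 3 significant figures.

1.15 K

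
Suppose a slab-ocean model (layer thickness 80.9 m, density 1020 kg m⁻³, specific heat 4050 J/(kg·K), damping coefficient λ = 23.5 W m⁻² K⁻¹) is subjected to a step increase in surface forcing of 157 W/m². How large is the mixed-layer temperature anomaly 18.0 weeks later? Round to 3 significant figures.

3.57 K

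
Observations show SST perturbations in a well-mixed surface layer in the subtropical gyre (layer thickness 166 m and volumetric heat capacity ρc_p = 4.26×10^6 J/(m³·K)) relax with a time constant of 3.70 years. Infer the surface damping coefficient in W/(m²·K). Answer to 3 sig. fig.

6.06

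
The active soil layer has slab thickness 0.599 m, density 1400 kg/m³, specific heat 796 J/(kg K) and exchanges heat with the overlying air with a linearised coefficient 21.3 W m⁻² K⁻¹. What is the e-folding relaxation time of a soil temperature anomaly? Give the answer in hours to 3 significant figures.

8.71 hours

Areal heat capacity C = ρ c_p D = 1400 × 796 × 0.599 = 6.68×10^5 J/(m²·K).
Relaxation time τ = C / λ = 6.68×10^5 / 21.3 = 31300 s.
In hours: 31300 s / (3600 s/hour) = 8.71 hours.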